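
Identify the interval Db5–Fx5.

Counting letters D–E–F gives a third.
Db→F## = 6 semitones, 2 wider than the major third (4), so doubly augmented.

doubly augmented third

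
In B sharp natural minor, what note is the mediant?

D#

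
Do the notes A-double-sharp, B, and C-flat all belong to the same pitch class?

Yes

A## = pitch class 11 and B = pitch class 11 and Cb = pitch class 11 — the same pitch class, so they are enharmonic equivalents.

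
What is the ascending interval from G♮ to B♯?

augmented third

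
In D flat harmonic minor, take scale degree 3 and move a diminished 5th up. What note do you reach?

Cbb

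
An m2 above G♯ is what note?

G up a major second is A, so the target letter is A.
From G#, a minor second is 1 semitone up: A.

A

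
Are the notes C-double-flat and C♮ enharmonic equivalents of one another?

No

Two spellings are enharmonically equivalent only if they share a pitch class.
Here Cbb → 10, C → 0; 0 ≠ 10, so they are not.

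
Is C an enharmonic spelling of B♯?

C = pitch class 0 and B# = pitch class 0 — the same pitch class, so they are enharmonic equivalents.

Yes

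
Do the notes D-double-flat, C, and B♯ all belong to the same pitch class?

Yes

Dbb is pitch class 0; C is pitch class 0; B# is pitch class 0.
All spellings map to pitch class 0, so they are enharmonically equivalent.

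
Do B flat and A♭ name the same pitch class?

No

Two spellings are enharmonically equivalent only if they share a pitch class.
Here Bb → 10, Ab → 8; 8 ≠ 10, so they are not.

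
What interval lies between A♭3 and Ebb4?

diminished fifth

Counting letters A–B–C–D–E gives a fifth.
Ab→Ebb = 6 semitones, 1 narrower than the perfect fifth (7), so diminished.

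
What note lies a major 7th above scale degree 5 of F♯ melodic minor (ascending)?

Scale degree 5 of F# melodic minor (ascending) is C#.
A major seventh (11 semitones) above C# lands on the letter B, giving B#.

B#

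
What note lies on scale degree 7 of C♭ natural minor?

Bbb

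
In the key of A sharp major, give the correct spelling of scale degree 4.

D#

Degree 4 takes the letter 3 steps above A, which is D.
In major, degree 4 sits 5 semitones above the tonic. A# + 5 semitones is pitch class 3, spelled on D as D#.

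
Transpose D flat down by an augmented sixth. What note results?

Fbb

D down a major sixth is F, so the target letter is F.
From Db, an augmented sixth is 10 semitones down: Fbb.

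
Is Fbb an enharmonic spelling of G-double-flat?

Two spellings are enharmonically equivalent only if they share a pitch class.
Here Fbb → 3, Gbb → 5; 3 ≠ 5, so they are not.

No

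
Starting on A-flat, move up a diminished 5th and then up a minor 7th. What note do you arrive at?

Dbb

A diminished fifth up from Ab is Ebb (letter E, 6 semitones up).
A minor seventh up from Ebb is Dbb (letter D, 10 semitones up).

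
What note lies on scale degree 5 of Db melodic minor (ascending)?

Ab

Degree 5 takes the letter 4 steps above D, which is A.
In melodic minor (ascending), degree 5 sits 7 semitones above the tonic. Db + 7 semitones is pitch class 8, spelled on A as Ab.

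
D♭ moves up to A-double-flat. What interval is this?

The letter names run D→A, a span of 4 letter steps, so the interval is some kind of fifth.
Db to Abb is 6 semitones. A perfect fifth is 7, so 6 makes it diminished.

diminished fifth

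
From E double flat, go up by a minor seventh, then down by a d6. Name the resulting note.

A minor seventh up from Ebb is Dbb (letter D, 10 semitones up).
A diminished sixth down from Dbb is F (letter F, 7 semitones down).

F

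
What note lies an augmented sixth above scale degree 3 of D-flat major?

Scale degree 3 of Db major is F.
An augmented sixth (10 semitones) above F lands on the letter D, giving D#.

D#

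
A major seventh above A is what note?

A seventh above A lands on the letter G.
A major seventh spans 11 semitones, so A moves to pitch class 8. On the letter G that is G#.

G#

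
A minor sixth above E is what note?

C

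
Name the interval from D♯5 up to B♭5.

diminished sixth

The letter names run D→B, a span of 5 letter steps, so the interval is some kind of sixth.
D# to Bb is 7 semitones. A major sixth is 9, so 7 makes it diminished.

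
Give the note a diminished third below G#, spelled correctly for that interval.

G down a major third is Eb, so the target letter is E.
From G#, a diminished third is 2 semitones down: E##.

E##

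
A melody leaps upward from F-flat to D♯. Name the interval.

The letter names run F→D, a span of 5 letter steps, so the interval is some kind of sixth.
Fb to D# is 11 semitones. A major sixth is 9, so 11 makes it doubly augmented.

doubly augmented sixth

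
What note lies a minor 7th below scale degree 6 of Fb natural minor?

Scale degree 6 of Fb natural minor is Dbb.
A minor seventh (10 semitones) below Dbb lands on the letter E, giving Ebb.

Ebb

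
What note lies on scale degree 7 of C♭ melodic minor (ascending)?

Bb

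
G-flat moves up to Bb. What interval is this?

major third

The letter names run G→B, a span of 2 letter steps, so the interval is some kind of third.
Gb to Bb is 4 semitones. A major third is 4, so 4 makes it major.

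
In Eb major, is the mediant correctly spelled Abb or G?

Each scale degree takes a distinct letter name. Degree 3 of a scale on E must use the letter G.
G and Abb are enharmonically the same pitch, but only G uses the letter G, so it is the correct spelling here.

G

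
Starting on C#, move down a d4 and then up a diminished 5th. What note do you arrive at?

A diminished fourth down from C# is G## (letter G, 4 semitones down).
A diminished fifth up from G## is D# (letter D, 6 semitones up).

D#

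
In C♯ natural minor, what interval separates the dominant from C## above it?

The dominant of C# natural minor is G#.
G# up to C##: letters G→C make it a fourth; 6 semitones makes it augmented.

augmented fourth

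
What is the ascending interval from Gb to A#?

Counting letters G–A gives a second.
Gb→A# = 4 semitones, 2 wider than the major second (2), so doubly augmented.

doubly augmented second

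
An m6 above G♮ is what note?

Eb

G up a major sixth is E, so the target letter is E.
From G, a minor sixth is 8 semitones up: Eb.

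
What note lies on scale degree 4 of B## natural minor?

E##

Degree 4 takes the letter 3 steps above B, which is E.
In natural minor, degree 4 sits 5 semitones above the tonic. B## + 5 semitones is pitch class 6, spelled on E as E##.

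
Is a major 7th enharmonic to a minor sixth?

No

A major seventh spans 11 semitones; a minor sixth spans 8.
The spans differ, so they are not enharmonic equivalents.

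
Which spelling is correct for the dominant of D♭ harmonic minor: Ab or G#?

Ab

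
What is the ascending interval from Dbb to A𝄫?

Counting letters D–E–F–G–A gives a fifth.
Dbb→Abb = 7 semitones, exactly the perfect fifth.

perfect fifth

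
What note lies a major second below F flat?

A second below F lands on the letter E.
A major second spans 2 semitones, so Fb moves to pitch class 2. On the letter E that is Ebb.

Ebb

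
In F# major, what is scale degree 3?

A#

The F# major scale runs F# G# A# B C# D# E#.
Degree 3 is A#.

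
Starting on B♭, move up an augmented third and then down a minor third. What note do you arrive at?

An augmented third up from Bb is D# (letter D, 5 semitones up).
A minor third down from D# is B# (letter B, 3 semitones down).

B#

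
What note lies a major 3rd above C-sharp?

C up a major third is E, so the target letter is E.
From C#, a major third is 4 semitones up: E#.

E#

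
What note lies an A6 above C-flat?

A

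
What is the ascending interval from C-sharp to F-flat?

doubly diminished fourth

Counting letters C–D–E–F gives a fourth.
C#→Fb = 3 semitones, 2 narrower than the perfect fourth (5), so doubly diminished.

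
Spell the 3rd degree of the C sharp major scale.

Degree 3 takes the letter 2 steps above C, which is E.
In major, degree 3 sits 4 semitones above the tonic. C# + 4 semitones is pitch class 5, spelled on E as E#.

E#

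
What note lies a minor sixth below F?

A

A sixth below F lands on the letter A.
A minor sixth spans 8 semitones, so F moves to pitch class 9. On the letter A that is A.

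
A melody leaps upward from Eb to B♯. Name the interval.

The letter names run E→B, a span of 4 letter steps, so the interval is some kind of fifth.
Eb to B# is 9 semitones. A perfect fifth is 7, so 9 makes it doubly augmented.

doubly augmented fifth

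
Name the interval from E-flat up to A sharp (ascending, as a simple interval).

Counting letters E–F–G–A gives a fourth.
Eb→A# = 7 semitones, 2 wider than the perfect fourth (5), so doubly augmented.

doubly augmented fourth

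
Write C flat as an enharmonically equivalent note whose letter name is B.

B

Cb is pitch class 11. The letter B alone is pitch class 11.
Pitch class 11 on B needs no accidental: B.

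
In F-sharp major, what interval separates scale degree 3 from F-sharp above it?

Scale degree 3 of F# major is A#.
A# up to F#: letters A→F make it a sixth; 8 semitones makes it minor.

minor sixth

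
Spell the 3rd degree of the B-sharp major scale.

D##

The B# major scale runs B# C## D## E# F## G## A##.
Degree 3 is D##.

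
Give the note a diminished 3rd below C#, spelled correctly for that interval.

A##

C down a major third is Ab, so the target letter is A.
From C#, a diminished third is 2 semitones down: A##.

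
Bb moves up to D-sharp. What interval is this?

augmented third

Counting letters B–C–D gives a third.
Bb→D# = 5 semitones, 1 wider than the major third (4), so augmented.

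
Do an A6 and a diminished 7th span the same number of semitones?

An augmented sixth spans 10 semitones; a diminished seventh spans 9.
The spans differ, so they are not enharmonic equivalents.

No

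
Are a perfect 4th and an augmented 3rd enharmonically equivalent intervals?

A perfect fourth spans 5 semitones; an augmented third spans 5.
They are enharmonically equivalent.

Yes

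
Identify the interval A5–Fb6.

diminished sixth

The letter names run A→F, a span of 5 letter steps, so the interval is some kind of sixth.
A to Fb is 7 semitones. A major sixth is 9, so 7 makes it diminished.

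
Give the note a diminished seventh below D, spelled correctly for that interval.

E#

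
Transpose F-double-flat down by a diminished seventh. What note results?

F down a major seventh is Gb, so the target letter is G.
From Fbb, a diminished seventh is 9 semitones down: Gb.

Gb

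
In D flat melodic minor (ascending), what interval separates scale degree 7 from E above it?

major third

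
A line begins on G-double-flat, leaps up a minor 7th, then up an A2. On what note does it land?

Gb

A minor seventh up from Gbb is Fbb (letter F, 10 semitones up).
An augmented second up from Fbb is Gb (letter G, 3 semitones up).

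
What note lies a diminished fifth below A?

D#

A down a perfect fifth is D, so the target letter is D.
From A, a diminished fifth is 6 semitones down: D#.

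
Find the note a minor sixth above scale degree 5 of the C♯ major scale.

E

Scale degree 5 of C# major is G#.
A minor sixth (8 semitones) above G# lands on the letter E, giving E.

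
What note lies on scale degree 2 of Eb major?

F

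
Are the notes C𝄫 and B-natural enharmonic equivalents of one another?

No

Cbb is pitch class 10; B is pitch class 11.
The pitch classes differ (10 vs. 11), so they are not enharmonic equivalents.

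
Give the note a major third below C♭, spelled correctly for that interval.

Abb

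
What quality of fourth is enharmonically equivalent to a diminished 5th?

A diminished fifth spans 6 semitones.
A fourth spanning 6 semitones is augmented (the perfect fourth is 5).

augmented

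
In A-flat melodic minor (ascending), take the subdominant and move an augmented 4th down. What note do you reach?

Abb

The subdominant of Ab melodic minor (ascending) is Db.
An augmented fourth (6 semitones) below Db lands on the letter A, giving Abb.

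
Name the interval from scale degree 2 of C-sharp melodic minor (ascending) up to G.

diminished fourth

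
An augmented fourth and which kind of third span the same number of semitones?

An augmented fourth spans 6 semitones.
A third spanning 6 semitones is doubly augmented (the major third is 4).

doubly augmented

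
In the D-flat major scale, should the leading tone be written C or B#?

Each scale degree takes a distinct letter name. Degree 7 of a scale on D must use the letter C.
C and B# are enharmonically the same pitch, but only C uses the letter C, so it is the correct spelling here.

C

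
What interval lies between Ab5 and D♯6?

Counting letters A–B–C–D gives a fourth.
Ab→D# = 7 semitones, 2 wider than the perfect fourth (5), so doubly augmented.

doubly augmented fourth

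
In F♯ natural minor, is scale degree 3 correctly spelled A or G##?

Each scale degree takes a distinct letter name. Degree 3 of a scale on F must use the letter A.
A and G## are enharmonically the same pitch, but only A uses the letter A, so it is the correct spelling here.

A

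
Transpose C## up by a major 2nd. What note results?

D##

C up a major second is D, so the target letter is D.
From C##, a major second is 2 semitones up: D##.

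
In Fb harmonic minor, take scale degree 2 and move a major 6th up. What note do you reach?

Eb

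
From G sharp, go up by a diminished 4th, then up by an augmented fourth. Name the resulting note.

F#

A diminished fourth up from G# is C (letter C, 4 semitones up).
An augmented fourth up from C is F# (letter F, 6 semitones up).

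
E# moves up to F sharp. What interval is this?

Counting letters E–F gives a second.
E#→F# = 1 semitone, 1 narrower than the major second (2), so minor.

minor second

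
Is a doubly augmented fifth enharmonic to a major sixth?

A doubly augmented fifth spans 9 semitones; a major sixth spans 9.
They are enharmonically equivalent.

Yes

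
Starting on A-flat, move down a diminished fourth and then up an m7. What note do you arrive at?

A diminished fourth down from Ab is E (letter E, 4 semitones down).
A minor seventh up from E is D (letter D, 10 semitones up).

D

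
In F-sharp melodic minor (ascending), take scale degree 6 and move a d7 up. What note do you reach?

Scale degree 6 of F# melodic minor (ascending) is D#.
A diminished seventh (9 semitones) above D# lands on the letter C, giving C.

C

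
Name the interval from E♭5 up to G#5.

augmented third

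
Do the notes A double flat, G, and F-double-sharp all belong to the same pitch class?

Yes

Abb = pitch class 7 and G = pitch class 7 and F## = pitch class 7 — the same pitch class, so they are enharmonic equivalents.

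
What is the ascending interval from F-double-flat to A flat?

Counting letters F–G–A gives a third.
Fbb→Ab = 5 semitones, 1 wider than the major third (4), so augmented.

augmented third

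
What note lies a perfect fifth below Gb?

Cb

G down a perfect fifth is C, so the target letter is C.
From Gb, a perfect fifth is 7 semitones down: Cb.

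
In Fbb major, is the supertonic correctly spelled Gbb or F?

Gbb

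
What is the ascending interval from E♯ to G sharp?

minor third

The letter names run E→G, a span of 2 letter steps, so the interval is some kind of third.
E# to G# is 3 semitones. A major third is 4, so 3 makes it minor.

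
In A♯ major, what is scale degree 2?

B#

Degree 2 takes the letter 1 step above A, which is B.
In major, degree 2 sits 2 semitones above the tonic. A# + 2 semitones is pitch class 0, spelled on B as B#.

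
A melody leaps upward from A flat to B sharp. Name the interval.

Counting letters A–B gives a second.
Ab→B# = 4 semitones, 2 wider than the major second (2), so doubly augmented.

doubly augmented second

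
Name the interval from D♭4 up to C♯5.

Counting letters D–E–F–G–A–B–C gives a seventh.
Db→C# = 12 semitones, 1 wider than the major seventh (11), so augmented.

augmented seventh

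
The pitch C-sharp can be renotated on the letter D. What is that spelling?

Db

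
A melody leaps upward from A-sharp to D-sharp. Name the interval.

Counting letters A–B–C–D gives a fourth.
A#→D# = 5 semitones, exactly the perfect fourth.

perfect fourth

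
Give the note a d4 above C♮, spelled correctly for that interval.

Fb

A fourth above C lands on the letter F.
A diminished fourth spans 4 semitones, so C moves to pitch class 4. On the letter F that is Fb.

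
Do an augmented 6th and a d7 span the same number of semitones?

No

An augmented sixth spans 10 semitones; a diminished seventh spans 9.
The spans differ, so they are not enharmonic equivalents.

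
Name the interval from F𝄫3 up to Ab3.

The letter names run F→A, a span of 2 letter steps, so the interval is some kind of third.
Fbb to Ab is 5 semitones. A major third is 4, so 5 makes it augmented.

augmented third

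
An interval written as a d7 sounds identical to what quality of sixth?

major

A diminished seventh spans 9 semitones.
A sixth spanning 9 semitones is major (the major sixth is 9).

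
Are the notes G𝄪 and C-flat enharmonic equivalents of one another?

No

Two spellings are enharmonically equivalent only if they share a pitch class.
Here G## → 9, Cb → 11; 9 ≠ 11, so they are not.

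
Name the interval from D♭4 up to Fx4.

doubly augmented third

The letter names run D→F, a span of 2 letter steps, so the interval is some kind of third.
Db to F## is 6 semitones. A major third is 4, so 6 makes it doubly augmented.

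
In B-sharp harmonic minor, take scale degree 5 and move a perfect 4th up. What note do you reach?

B#

Scale degree 5 of B# harmonic minor is F##.
A perfect fourth (5 semitones) above F## lands on the letter B, giving B#.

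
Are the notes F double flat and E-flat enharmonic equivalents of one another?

Fbb = pitch class 3 and Eb = pitch class 3 — the same pitch class, so they are enharmonic equivalents.

Yes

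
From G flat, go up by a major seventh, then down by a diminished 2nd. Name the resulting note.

A major seventh up from Gb is F (letter F, 11 semitones up).
A diminished second down from F is E# (letter E, 0 semitones down).

E#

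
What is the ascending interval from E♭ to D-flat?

minor seventh

Counting letters E–F–G–A–B–C–D gives a seventh.
Eb→Db = 10 semitones, 1 narrower than the major seventh (11), so minor.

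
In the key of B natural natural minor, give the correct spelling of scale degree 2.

C#

The B natural minor scale runs B C# D E F# G A.
Degree 2 is C#.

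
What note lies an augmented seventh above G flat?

F#

A seventh above G lands on the letter F.
An augmented seventh spans 12 semitones, so Gb moves to pitch class 6. On the letter F that is F#.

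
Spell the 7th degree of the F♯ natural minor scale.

E

The F# natural minor scale runs F# G# A B C# D E.
Degree 7 is E.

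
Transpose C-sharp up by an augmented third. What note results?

E##

C up a major third is E, so the target letter is E.
From C#, an augmented third is 5 semitones up: E##.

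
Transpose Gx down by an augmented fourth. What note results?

G down a perfect fourth is D, so the target letter is D.
From G##, an augmented fourth is 6 semitones down: D#.

D#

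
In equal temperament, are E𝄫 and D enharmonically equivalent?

Ebb = pitch class 2 and D = pitch class 2 — the same pitch class, so they are enharmonic equivalents.

Yes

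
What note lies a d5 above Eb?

Bbb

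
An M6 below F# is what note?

A

F down a major sixth is Ab, so the target letter is A.
From F#, a major sixth is 9 semitones down: A.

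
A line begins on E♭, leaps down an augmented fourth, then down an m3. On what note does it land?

Gb

An augmented fourth down from Eb is Bbb (letter B, 6 semitones down).
A minor third down from Bbb is Gb (letter G, 3 semitones down).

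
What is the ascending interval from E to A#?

Counting letters E–F–G–A gives a fourth.
E→A# = 6 semitones, 1 wider than the perfect fourth (5), so augmented.

augmented fourth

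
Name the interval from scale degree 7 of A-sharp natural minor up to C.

diminished fourth

Scale degree 7 of A# natural minor is G#.
G# up to C: letters G→C make it a fourth; 4 semitones makes it diminished.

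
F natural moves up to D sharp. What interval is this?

augmented sixth

The letter names run F→D, a span of 5 letter steps, so the interval is some kind of sixth.
F to D# is 10 semitones. A major sixth is 9, so 10 makes it augmented.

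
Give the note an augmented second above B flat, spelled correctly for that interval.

C#

B up a major second is C#, so the target letter is C.
From Bb, an augmented second is 3 semitones up: C#.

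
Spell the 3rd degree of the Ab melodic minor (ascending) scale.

Degree 3 takes the letter 2 steps above A, which is C.
In melodic minor (ascending), degree 3 sits 3 semitones above the tonic. Ab + 3 semitones is pitch class 11, spelled on C as Cb.

Cb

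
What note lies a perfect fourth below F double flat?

F down a perfect fourth is C, so the target letter is C.
From Fbb, a perfect fourth is 5 semitones down: Cbb.

Cbb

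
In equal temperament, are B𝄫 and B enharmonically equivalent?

Bbb is pitch class 9; B is pitch class 11.
The pitch classes differ (9 vs. 11), so they are not enharmonic equivalents.

No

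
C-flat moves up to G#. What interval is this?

doubly augmented fifth

The letter names run C→G, a span of 4 letter steps, so the interval is some kind of fifth.
Cb to G# is 9 semitones. A perfect fifth is 7, so 9 makes it doubly augmented.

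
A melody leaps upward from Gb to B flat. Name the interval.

major third

The letter names run G→B, a span of 2 letter steps, so the interval is some kind of third.
Gb to Bb is 4 semitones. A major third is 4, so 4 makes it major.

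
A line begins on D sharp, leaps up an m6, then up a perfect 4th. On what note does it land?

A minor sixth up from D# is B (letter B, 8 semitones up).
A perfect fourth up from B is E (letter E, 5 semitones up).

E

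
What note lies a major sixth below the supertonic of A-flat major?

Db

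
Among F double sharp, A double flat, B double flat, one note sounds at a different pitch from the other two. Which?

In 12-tone equal temperament, enharmonic equivalents share a pitch class. F## is pitch class 7; Abb is pitch class 7; Bbb is pitch class 9.
F## and Abb share pitch class 7, while Bbb is pitch class 9.

Bbb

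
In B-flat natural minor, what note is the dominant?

Degree 5 takes the letter 4 steps above B, which is F.
In natural minor, degree 5 sits 7 semitones above the tonic. Bb + 7 semitones is pitch class 5, spelled on F as F.

F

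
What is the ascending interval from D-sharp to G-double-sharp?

augmented fourth

The letter names run D→G, a span of 3 letter steps, so the interval is some kind of fourth.
D# to G## is 6 semitones. A perfect fourth is 5, so 6 makes it augmented.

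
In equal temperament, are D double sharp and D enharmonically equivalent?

D## is pitch class 4; D is pitch class 2.
The pitch classes differ (4 vs. 2), so they are not enharmonic equivalents.

No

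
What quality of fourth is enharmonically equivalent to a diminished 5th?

augmented

A diminished fifth spans 6 semitones.
A fourth spanning 6 semitones is augmented (the perfect fourth is 5).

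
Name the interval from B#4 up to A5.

diminished seventh

The letter names run B→A, a span of 6 letter steps, so the interval is some kind of seventh.
B# to A is 9 semitones. A major seventh is 11, so 9 makes it diminished.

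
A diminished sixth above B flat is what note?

A sixth above B lands on the letter G.
A diminished sixth spans 7 semitones, so Bb moves to pitch class 5. On the letter G that is Gbb.

Gbb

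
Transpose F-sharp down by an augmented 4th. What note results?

C

F down a perfect fourth is C, so the target letter is C.
From F#, an augmented fourth is 6 semitones down: C.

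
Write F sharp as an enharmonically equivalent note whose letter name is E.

E##

F# is pitch class 6. The letter E alone is pitch class 4.
To reach pitch class 6 from E requires an offset of +2 semitones, i.e. double sharp: E##.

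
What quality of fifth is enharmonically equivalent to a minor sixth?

augmented

A minor sixth spans 8 semitones.
A fifth spanning 8 semitones is augmented (the perfect fifth is 7).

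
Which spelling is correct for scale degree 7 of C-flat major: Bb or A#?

Each scale degree takes a distinct letter name. Degree 7 of a scale on C must use the letter B.
Bb and A# are enharmonically the same pitch, but only Bb uses the letter B, so it is the correct spelling here.

Bb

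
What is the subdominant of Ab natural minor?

The Ab natural minor scale runs Ab Bb Cb Db Eb Fb Gb.
Degree 4 is Db.

Db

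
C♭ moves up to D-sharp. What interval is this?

doubly augmented second

The letter names run C→D, a span of 1 letter step, so the interval is some kind of second.
Cb to D# is 4 semitones. A major second is 2, so 4 makes it doubly augmented.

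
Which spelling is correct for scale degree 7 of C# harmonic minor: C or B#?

B#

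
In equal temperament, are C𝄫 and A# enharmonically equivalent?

Yes

Cbb is pitch class 10; A# is pitch class 10.
All spellings map to pitch class 10, so they are enharmonically equivalent.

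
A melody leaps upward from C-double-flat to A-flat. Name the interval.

augmented sixth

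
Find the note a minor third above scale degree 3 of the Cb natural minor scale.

Gbb

Scale degree 3 of Cb natural minor is Ebb.
A minor third (3 semitones) above Ebb lands on the letter G, giving Gbb.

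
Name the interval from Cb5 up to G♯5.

The letter names run C→G, a span of 4 letter steps, so the interval is some kind of fifth.
Cb to G# is 9 semitones. A perfect fifth is 7, so 9 makes it doubly augmented.

doubly augmented fifth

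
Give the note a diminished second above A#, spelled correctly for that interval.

Bb

A second above A lands on the letter B.
A diminished second spans 0 semitones, so A# moves to pitch class 10. On the letter B that is Bb.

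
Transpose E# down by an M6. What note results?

G#

A sixth below E lands on the letter G.
A major sixth spans 9 semitones, so E# moves to pitch class 8. On the letter G that is G#.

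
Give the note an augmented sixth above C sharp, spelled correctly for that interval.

A##

A sixth above C lands on the letter A.
An augmented sixth spans 10 semitones, so C# moves to pitch class 11. On the letter A that is A##.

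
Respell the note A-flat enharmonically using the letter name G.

Ab is pitch class 8. The letter G alone is pitch class 7.
To reach pitch class 8 from G requires an offset of +1 semitone, i.e. sharp: G#.

G#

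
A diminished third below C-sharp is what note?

A##

A third below C lands on the letter A.
A diminished third spans 2 semitones, so C# moves to pitch class 11. On the letter A that is A##.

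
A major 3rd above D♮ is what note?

D up a major third is F#, so the target letter is F.
From D, a major third is 4 semitones up: F#.

F#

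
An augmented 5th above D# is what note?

A##

A fifth above D lands on the letter A.
An augmented fifth spans 8 semitones, so D# moves to pitch class 11. On the letter A that is A##.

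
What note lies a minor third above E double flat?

Gbb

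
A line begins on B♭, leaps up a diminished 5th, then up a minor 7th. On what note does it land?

Ebb

A diminished fifth up from Bb is Fb (letter F, 6 semitones up).
A minor seventh up from Fb is Ebb (letter E, 10 semitones up).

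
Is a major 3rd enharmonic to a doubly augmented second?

A major third spans 4 semitones; a doubly augmented second spans 4.
They are enharmonically equivalent.

Yes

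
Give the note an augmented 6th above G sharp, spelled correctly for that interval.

E##

A sixth above G lands on the letter E.
An augmented sixth spans 10 semitones, so G# moves to pitch class 6. On the letter E that is E##.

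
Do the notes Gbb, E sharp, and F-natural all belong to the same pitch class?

Gbb is pitch class 5; E# is pitch class 5; F is pitch class 5.
All spellings map to pitch class 5, so they are enharmonically equivalent.

Yes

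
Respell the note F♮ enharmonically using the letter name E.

F is pitch class 5. The letter E alone is pitch class 4.
To reach pitch class 5 from E requires an offset of +1 semitone, i.e. sharp: E#.

E#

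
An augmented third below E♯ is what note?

C

A third below E lands on the letter C.
An augmented third spans 5 semitones, so E# moves to pitch class 0. On the letter C that is C.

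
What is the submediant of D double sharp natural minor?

B#

The D## natural minor scale runs D## E## F## G## A## B# C##.
Degree 6 is B#.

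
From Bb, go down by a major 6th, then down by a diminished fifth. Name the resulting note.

A major sixth down from Bb is Db (letter D, 9 semitones down).
A diminished fifth down from Db is G (letter G, 6 semitones down).

G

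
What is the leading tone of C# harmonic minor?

The C# harmonic minor scale runs C# D# E F# G# A B#.
Degree 7 is B#.

B#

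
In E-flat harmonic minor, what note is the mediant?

Gb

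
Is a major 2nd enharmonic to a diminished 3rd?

Yes

A major second spans 2 semitones; a diminished third spans 2.
They are enharmonically equivalent.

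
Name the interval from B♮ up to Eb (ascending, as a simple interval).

diminished fourth

The letter names run B→E, a span of 3 letter steps, so the interval is some kind of fourth.
B to Eb is 4 semitones. A perfect fourth is 5, so 4 makes it diminished.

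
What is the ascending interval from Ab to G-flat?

minor seventh

Counting letters A–B–C–D–E–F–G gives a seventh.
Ab→Gb = 10 semitones, 1 narrower than the major seventh (11), so minor.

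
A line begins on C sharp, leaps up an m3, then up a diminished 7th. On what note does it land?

Db

A minor third up from C# is E (letter E, 3 semitones up).
A diminished seventh up from E is Db (letter D, 9 semitones up).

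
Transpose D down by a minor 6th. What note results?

D down a major sixth is F, so the target letter is F.
From D, a minor sixth is 8 semitones down: F#.

F#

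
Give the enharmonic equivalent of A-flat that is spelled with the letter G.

Plain G sits 1 semitone below Ab, so on the letter G the same pitch needs a sharp: G#.

G#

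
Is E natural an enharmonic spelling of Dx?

Yes

E = pitch class 4 and D## = pitch class 4 — the same pitch class, so they are enharmonic equivalents.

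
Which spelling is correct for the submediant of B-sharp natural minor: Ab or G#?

G#

Each scale degree takes a distinct letter name. Degree 6 of a scale on B must use the letter G.
G# and Ab are enharmonically the same pitch, but only G# uses the letter G, so it is the correct spelling here.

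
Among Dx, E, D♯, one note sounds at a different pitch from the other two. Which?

D#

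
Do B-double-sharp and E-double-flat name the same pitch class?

B## is pitch class 1; Ebb is pitch class 2.
The pitch classes differ (1 vs. 2), so they are not enharmonic equivalents.

No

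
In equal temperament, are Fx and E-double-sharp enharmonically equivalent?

No

Two spellings are enharmonically equivalent only if they share a pitch class.
Here F## → 7, E## → 6; 6 ≠ 7, so they are not.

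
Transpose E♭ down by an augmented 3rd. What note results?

A third below E lands on the letter C.
An augmented third spans 5 semitones, so Eb moves to pitch class 10. On the letter C that is Cbb.

Cbb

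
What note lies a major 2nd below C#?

B

C down a major second is Bb, so the target letter is B.
From C#, a major second is 2 semitones down: B.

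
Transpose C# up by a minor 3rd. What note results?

E

A third above C lands on the letter E.
A minor third spans 3 semitones, so C# moves to pitch class 4. On the letter E that is E.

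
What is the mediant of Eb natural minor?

Gb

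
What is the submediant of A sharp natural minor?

The A# natural minor scale runs A# B# C# D# E# F# G#.
Degree 6 is F#.

F#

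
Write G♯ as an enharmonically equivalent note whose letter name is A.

Ab

Plain A sits 1 semitone above G#, so on the letter A the same pitch needs a flat: Ab.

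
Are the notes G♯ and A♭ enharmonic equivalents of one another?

G# is pitch class 8; Ab is pitch class 8.
All spellings map to pitch class 8, so they are enharmonically equivalent.

Yes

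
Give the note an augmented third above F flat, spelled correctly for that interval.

A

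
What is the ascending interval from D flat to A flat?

perfect fifth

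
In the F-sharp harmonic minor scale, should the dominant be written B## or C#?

C#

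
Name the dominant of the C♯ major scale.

G#

The C# major scale runs C# D# E# F# G# A# B#.
Degree 5 is G#.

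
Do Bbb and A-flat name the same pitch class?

Two spellings are enharmonically equivalent only if they share a pitch class.
Here Bbb → 9, Ab → 8; 8 ≠ 9, so they are not.

No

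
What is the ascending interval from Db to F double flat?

diminished third

The letter names run D→F, a span of 2 letter steps, so the interval is some kind of third.
Db to Fbb is 2 semitones. A major third is 4, so 2 makes it diminished.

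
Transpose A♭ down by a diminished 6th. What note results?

C#

A sixth below A lands on the letter C.
A diminished sixth spans 7 semitones, so Ab moves to pitch class 1. On the letter C that is C#.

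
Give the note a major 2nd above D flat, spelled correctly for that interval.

Eb

A second above D lands on the letter E.
A major second spans 2 semitones, so Db moves to pitch class 3. On the letter E that is Eb.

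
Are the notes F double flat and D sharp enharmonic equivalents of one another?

Yes

Fbb is pitch class 3; D# is pitch class 3.
All spellings map to pitch class 3, so they are enharmonically equivalent.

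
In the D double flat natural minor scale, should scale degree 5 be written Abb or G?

Abb

Each scale degree takes a distinct letter name. Degree 5 of a scale on D must use the letter A.
Abb and G are enharmonically the same pitch, but only Abb uses the letter A, so it is the correct spelling here.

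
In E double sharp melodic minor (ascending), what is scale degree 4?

A##

Degree 4 takes the letter 3 steps above E, which is A.
In melodic minor (ascending), degree 4 sits 5 semitones above the tonic. E## + 5 semitones is pitch class 11, spelled on A as A##.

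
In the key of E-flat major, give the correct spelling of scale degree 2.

F

The Eb major scale runs Eb F G Ab Bb C D.
Degree 2 is F.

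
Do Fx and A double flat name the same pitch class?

F## is pitch class 7; Abb is pitch class 7.
All spellings map to pitch class 7, so they are enharmonically equivalent.

Yes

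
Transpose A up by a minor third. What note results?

C

A third above A lands on the letter C.
A minor third spans 3 semitones, so A moves to pitch class 0. On the letter C that is C.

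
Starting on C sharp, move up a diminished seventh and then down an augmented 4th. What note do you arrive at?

Fb

A diminished seventh up from C# is Bb (letter B, 9 semitones up).
An augmented fourth down from Bb is Fb (letter F, 6 semitones down).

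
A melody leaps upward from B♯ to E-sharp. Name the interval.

perfect fourth

Counting letters B–C–D–E gives a fourth.
B#→E# = 5 semitones, exactly the perfect fourth.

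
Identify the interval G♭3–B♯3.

The letter names run G→B, a span of 2 letter steps, so the interval is some kind of third.
Gb to B# is 6 semitones. A major third is 4, so 6 makes it doubly augmented.

doubly augmented third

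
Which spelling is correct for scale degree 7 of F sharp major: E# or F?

Each scale degree takes a distinct letter name. Degree 7 of a scale on F must use the letter E.
E# and F are enharmonically the same pitch, but only E# uses the letter E, so it is the correct spelling here.

E#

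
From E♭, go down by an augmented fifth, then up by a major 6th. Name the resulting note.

An augmented fifth down from Eb is Abb (letter A, 8 semitones down).
A major sixth up from Abb is Fb (letter F, 9 semitones up).

Fb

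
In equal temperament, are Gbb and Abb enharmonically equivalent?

Gbb is pitch class 5; Abb is pitch class 7.
The pitch classes differ (5 vs. 7), so they are not enharmonic equivalents.

No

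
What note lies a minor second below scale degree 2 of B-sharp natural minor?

B##

Scale degree 2 of B# natural minor is C##.
A minor second (1 semitone) below C## lands on the letter B, giving B##.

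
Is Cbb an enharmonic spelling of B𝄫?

No

Cbb is pitch class 10; Bbb is pitch class 9.
The pitch classes differ (10 vs. 9), so they are not enharmonic equivalents.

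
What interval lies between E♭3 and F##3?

doubly augmented second

Counting letters E–F gives a second.
Eb→F## = 4 semitones, 2 wider than the major second (2), so doubly augmented.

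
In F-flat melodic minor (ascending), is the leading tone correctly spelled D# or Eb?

Each scale degree takes a distinct letter name. Degree 7 of a scale on F must use the letter E.
Eb and D# are enharmonically the same pitch, but only Eb uses the letter E, so it is the correct spelling here.

Eb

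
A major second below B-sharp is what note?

A second below B lands on the letter A.
A major second spans 2 semitones, so B# moves to pitch class 10. On the letter A that is A#.

A#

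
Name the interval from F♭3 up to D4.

The letter names run F→D, a span of 5 letter steps, so the interval is some kind of sixth.
Fb to D is 10 semitones. A major sixth is 9, so 10 makes it augmented.

augmented sixth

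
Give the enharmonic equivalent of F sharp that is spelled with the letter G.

Gb

Plain G sits 1 semitone above F#, so on the letter G the same pitch needs a flat: Gb.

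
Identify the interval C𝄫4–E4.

doubly augmented third

The letter names run C→E, a span of 2 letter steps, so the interval is some kind of third.
Cbb to E is 6 semitones. A major third is 4, so 6 makes it doubly augmented.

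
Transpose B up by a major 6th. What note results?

G#

B up a major sixth is G#, so the target letter is G.
From B, a major sixth is 9 semitones up: G#.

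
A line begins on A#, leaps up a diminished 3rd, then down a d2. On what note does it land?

B#

A diminished third up from A# is C (letter C, 2 semitones up).
A diminished second down from C is B# (letter B, 0 semitones down).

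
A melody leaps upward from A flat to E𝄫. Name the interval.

The letter names run A→E, a span of 4 letter steps, so the interval is some kind of fifth.
Ab to Ebb is 6 semitones. A perfect fifth is 7, so 6 makes it diminished.

diminished fifth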